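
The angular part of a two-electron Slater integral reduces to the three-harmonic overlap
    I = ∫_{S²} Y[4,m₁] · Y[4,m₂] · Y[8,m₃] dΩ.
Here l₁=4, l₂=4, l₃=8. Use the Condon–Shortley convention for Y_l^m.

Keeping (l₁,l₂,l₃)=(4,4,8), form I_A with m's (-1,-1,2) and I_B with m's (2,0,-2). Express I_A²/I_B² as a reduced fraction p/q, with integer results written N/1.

8/5

Shared (l₁,l₂,l₃)=(4,4,8): N and (l;000)² cancel in I_A²/I_B².
A: Δ = 0!·8!·8!/17! = 1/218790; Racah Σ t=0..0: t=0:+1/518400 = 1/518400; ⇒ 3j(4 4 8; -1 -1 2)² = 56/2431, sgn +1
B: Δ = 0!·8!·8!/17! = 1/218790; Racah Σ t=0..0: t=0:+1/829440 = 1/829440; ⇒ 3j(4 4 8; 2 0 -2)² = 35/2431, sgn +1
I_A²/I_B² = (56/2431)/(35/2431) = 8/5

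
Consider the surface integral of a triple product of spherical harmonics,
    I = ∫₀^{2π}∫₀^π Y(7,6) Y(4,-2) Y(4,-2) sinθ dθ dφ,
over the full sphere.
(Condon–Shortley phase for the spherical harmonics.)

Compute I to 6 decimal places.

0.000000

Σmᵢ = 2 ≠ 0, so the φ-integral vanishes; I = 0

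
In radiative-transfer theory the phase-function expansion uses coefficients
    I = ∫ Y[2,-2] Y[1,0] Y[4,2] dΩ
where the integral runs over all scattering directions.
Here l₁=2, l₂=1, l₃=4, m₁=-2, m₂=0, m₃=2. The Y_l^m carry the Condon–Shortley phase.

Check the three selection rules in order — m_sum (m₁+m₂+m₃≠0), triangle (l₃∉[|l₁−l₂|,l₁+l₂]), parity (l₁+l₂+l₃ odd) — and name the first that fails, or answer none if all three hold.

triangle

m₁+m₂+m₃ = -2 + 0 + 2 = 0  ✓
triangle: |2−1|=1 ≤ l₃=4 ≤ 2+1=3  ✗
parity: l₁+l₂+l₃ = 7 is odd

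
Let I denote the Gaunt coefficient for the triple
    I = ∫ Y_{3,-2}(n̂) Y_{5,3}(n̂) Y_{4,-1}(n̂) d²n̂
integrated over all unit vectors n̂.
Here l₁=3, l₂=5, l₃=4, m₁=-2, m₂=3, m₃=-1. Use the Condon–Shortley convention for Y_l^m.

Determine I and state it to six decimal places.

m-sum 0 ✓  L=12 even ✓  2≤4≤8 ✓
Π(2lᵢ+1) = 7×11×9 = 693
triangle coeff Δ(3,5,4) = 1/180180
Σ_t [1,3]: t=1:−1/576 t=2:+1/144 t=3:−1/576 = 1/288
(3j)²=20/1001 [(3 5 4; 0 0 0)], sign=+1
Σ_t [3,4]: t=3:−1/1440 t=4:+1/1152 = 1/5760
(3j)²=1/858 [(3 5 4; -2 3 -1)], sign=-1
⇒ 4πI² = 30/1859
I = (-1)√(30/1859/(4π)) = -0.03583571

-0.035836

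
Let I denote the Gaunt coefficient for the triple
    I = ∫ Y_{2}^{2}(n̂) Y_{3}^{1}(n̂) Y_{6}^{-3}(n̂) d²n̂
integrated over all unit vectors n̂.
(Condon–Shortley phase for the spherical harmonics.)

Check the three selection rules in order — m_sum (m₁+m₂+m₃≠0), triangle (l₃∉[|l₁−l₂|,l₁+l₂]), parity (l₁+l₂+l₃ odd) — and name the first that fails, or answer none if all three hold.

triangle

m₁+m₂+m₃ = 2 + 1 − 3 = 0  ✓
triangle: |2−3|=1 ≤ l₃=6 ≤ 2+3=5  ✗
parity: l₁+l₂+l₃ = 11 is odd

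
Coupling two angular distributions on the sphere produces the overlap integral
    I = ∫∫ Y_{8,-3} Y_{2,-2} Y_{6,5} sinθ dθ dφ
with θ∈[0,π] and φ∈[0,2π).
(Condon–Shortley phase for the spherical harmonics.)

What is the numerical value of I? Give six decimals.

Checks pass: Σm=0; 16 even; l₃=6∈[6,10].
(2·8+1)(2·2+1)(2·6+1) = 1105
Δ: 4! 12! 0! / 17! → 1/30940
sum: t=2:+1/2073600 = 1/2073600
3j²(8 2 6; 0 0 0) = Δ·Π!·Σ² = 28/1105  (sign +1)
sum: t=0:+1/958003200 = 1/958003200
3j²(8 2 6; -3 -2 5) = Δ·Π!·Σ² = 1/6188  (sign -1)
combine: 4πI² = 1105·28/1105·1/6188 = 1/221
take √, sign -1: I = -0.01897575

-0.018976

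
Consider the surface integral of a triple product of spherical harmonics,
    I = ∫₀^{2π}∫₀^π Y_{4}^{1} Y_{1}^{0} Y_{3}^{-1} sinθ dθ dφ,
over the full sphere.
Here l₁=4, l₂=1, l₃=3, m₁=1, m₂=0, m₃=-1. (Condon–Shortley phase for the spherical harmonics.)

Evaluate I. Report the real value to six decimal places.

m-sum 0 ✓  L=8 even ✓  3≤3≤5 ✓
Π(2lᵢ+1) = 9×3×7 = 189
triangle coeff Δ(4,1,3) = 1/252
Σ_t [1,1]: t=1:−1/36 = -1/36
(3j)²=4/63 [(4 1 3; 0 0 0)], sign=+1
Σ_t [1,1]: t=1:−1/48 = -1/48
(3j)²=5/84 [(4 1 3; 1 0 -1)], sign=-1
⇒ 4πI² = 5/7
I = (-1)√(5/7/(4π)) = -0.23841361

-0.238414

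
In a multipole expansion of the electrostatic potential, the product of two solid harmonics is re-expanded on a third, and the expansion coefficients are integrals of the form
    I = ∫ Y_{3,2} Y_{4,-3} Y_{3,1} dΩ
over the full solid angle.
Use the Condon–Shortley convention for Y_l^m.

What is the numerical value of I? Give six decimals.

m-sum 0 ✓  L=10 even ✓  1≤3≤7 ✓
Π(2lᵢ+1) = 7×9×7 = 441
triangle coeff Δ(3,4,3) = 1/34650
Σ_t [1,3]: t=1:−1/72 t=2:+1/16 t=3:−1/72 = 5/144
(3j)²=2/77 [(3 4 3; 0 0 0)], sign=-1
Σ_t [0,1]: t=0:+1/144 t=1:−1/288 = 1/288
(3j)²=1/99 [(3 4 3; 2 -3 1)], sign=+1
⇒ 4πI² = 14/121
I = (-1)√(14/121/(4π)) = -0.09595473

-0.095955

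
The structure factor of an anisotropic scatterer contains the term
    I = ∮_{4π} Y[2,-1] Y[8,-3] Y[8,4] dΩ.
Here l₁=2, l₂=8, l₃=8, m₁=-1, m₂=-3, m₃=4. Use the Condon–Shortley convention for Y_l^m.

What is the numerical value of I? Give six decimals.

Rules hold: Σm=0, L=18 even, 6≤8≤10.
N = 5·17·17 = 1445
Δ = 2!·2!·14!/19! = 1/348840
Racah Σ t=0..2: t=0:+1/116121600 t=1:−1/25401600 t=2:+1/116121600 = -1/45158400
⇒ 3j(2 8 8; 0 0 0)² = 24/1615, sgn -1
Racah Σ t=1..2: t=1:−1/174182400 t=2:+1/479001600 = -1/273715200
⇒ 3j(2 8 8; -1 -3 4)² = 49/3876, sgn -1
4πI² = N·(3j₀)²·(3jₘ)² = 98/361
I = +1·√(0.271468/4π) = 0.14697873

0.146979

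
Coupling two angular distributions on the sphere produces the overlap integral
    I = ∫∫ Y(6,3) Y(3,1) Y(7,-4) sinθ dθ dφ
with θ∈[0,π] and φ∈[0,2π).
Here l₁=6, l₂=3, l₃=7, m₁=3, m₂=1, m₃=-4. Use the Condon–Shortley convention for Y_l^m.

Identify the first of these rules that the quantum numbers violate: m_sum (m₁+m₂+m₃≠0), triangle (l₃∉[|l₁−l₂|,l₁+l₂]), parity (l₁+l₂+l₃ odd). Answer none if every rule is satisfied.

Σmᵢ = 0  ✓
l₃∈[|l₁−l₂|,l₁+l₂]=[3,9], have l₃=7  ✓
Σlᵢ = 16 ⇒ even  ✓

none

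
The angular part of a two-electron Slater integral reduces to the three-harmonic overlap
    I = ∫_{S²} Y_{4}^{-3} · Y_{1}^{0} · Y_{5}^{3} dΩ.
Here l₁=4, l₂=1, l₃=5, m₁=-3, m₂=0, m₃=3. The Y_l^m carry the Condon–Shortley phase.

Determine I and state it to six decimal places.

-0.196426

m-sum 0 ✓  L=10 even ✓  3≤5≤5 ✓
Π(2lᵢ+1) = 9×3×11 = 297
triangle coeff Δ(4,1,5) = 1/495
Σ_t [0,0]: t=0:+1/576 = 1/576
(3j)²=5/99 [(4 1 5; 0 0 0)], sign=-1
Σ_t [0,0]: t=0:+1/5040 = 1/5040
(3j)²=16/495 [(4 1 5; -3 0 3)], sign=+1
⇒ 4πI² = 16/33
I = (-1)√(16/33/(4π)) = -0.19642560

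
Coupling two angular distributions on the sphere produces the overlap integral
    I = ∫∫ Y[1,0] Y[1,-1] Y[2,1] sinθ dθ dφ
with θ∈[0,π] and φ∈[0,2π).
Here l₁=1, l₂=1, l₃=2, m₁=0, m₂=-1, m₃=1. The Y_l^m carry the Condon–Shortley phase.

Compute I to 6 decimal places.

-0.218510

Rules hold: Σm=0, L=4 even, 0≤2≤2.
N = 3·3·5 = 45
Δ = 0!·2!·2!/5! = 1/30
Racah Σ t=0..0: t=0:+1/1 = 1/1
⇒ 3j(1 1 2; 0 0 0)² = 2/15, sgn +1
Racah Σ t=0..0: t=0:+1/2 = 1/2
⇒ 3j(1 1 2; 0 -1 1)² = 1/10, sgn -1
4πI² = N·(3j₀)²·(3jₘ)² = 3/5
I = -1·√(0.6/4π) = -0.21850969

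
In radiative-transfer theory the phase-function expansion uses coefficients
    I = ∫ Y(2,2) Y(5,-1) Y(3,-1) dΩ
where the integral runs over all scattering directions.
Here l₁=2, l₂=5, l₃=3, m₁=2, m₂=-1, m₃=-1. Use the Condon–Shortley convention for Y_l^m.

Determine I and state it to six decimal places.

m-sum 0 ✓  L=10 even ✓  3≤3≤7 ✓
Π(2lᵢ+1) = 5×11×7 = 385
triangle coeff Δ(2,5,3) = 1/2310
Σ_t [2,2]: t=2:+1/144 = 1/144
(3j)²=10/231 [(2 5 3; 0 0 0)], sign=-1
Σ_t [0,0]: t=0:+1/1152 = 1/1152
(3j)²=1/154 [(2 5 3; 2 -1 -1)], sign=+1
⇒ 4πI² = 25/231
I = (-1)√(25/231/(4π)) = -0.09280237

-0.092802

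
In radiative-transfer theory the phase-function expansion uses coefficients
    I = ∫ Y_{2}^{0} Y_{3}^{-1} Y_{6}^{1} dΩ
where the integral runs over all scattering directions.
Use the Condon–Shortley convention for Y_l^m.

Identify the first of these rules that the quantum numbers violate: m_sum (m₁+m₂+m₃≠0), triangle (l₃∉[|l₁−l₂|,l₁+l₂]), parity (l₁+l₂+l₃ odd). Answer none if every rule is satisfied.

Σmᵢ = 0  ✓
l₃∈[|l₁−l₂|,l₁+l₂]=[1,5], have l₃=6  ✗
Σlᵢ = 11 ⇒ odd

triangle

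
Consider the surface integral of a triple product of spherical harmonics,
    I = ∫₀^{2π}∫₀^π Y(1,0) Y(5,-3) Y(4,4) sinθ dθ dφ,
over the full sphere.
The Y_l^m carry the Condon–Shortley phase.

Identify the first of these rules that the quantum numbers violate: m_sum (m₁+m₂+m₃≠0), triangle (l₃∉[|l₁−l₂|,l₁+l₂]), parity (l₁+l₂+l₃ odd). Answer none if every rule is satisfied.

m_sum

m₁+m₂+m₃ = 0 − 3 + 4 = 1  ✗
triangle: |1−5|=4 ≤ l₃=4 ≤ 1+5=6
parity: l₁+l₂+l₃ = 10 is even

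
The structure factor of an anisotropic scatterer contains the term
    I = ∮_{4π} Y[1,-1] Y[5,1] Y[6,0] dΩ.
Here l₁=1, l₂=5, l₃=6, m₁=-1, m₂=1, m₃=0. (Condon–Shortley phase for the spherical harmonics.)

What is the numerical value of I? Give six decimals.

0.158246

Rules hold: Σm=0, L=12 even, 4≤6≤6.
N = 3·11·13 = 429
Δ = 0!·2!·10!/13! = 1/858
Racah Σ t=0..0: t=0:+1/14400 = 1/14400
⇒ 3j(1 5 6; 0 0 0)² = 6/143, sgn +1
Racah Σ t=0..0: t=0:+1/34560 = 1/34560
⇒ 3j(1 5 6; -1 1 0)² = 5/286, sgn +1
4πI² = N·(3j₀)²·(3jₘ)² = 45/143
I = +1·√(0.314685/4π) = 0.15824621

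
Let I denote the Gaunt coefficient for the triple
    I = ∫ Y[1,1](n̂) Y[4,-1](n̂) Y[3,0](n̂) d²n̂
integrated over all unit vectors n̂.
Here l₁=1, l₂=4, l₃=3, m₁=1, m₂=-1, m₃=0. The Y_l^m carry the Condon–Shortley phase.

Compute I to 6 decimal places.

-0.194664

m-sum 0 ✓  L=8 even ✓  3≤3≤5 ✓
Π(2lᵢ+1) = 3×9×7 = 189
triangle coeff Δ(1,4,3) = 1/252
Σ_t [1,1]: t=1:−1/36 = -1/36
(3j)²=4/63 [(1 4 3; 0 0 0)], sign=+1
Σ_t [0,0]: t=0:+1/72 = 1/72
(3j)²=5/126 [(1 4 3; 1 -1 0)], sign=-1
⇒ 4πI² = 10/21
I = (-1)√(10/21/(4π)) = -0.19466390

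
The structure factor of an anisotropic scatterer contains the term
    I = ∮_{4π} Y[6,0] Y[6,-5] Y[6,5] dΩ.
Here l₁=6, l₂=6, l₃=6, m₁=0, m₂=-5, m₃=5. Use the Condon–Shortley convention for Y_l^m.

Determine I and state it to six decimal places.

-0.157447

Rules hold: Σm=0, L=18 even, 0≤6≤12.
N = 13·13·13 = 2197
Δ = 6!·6!·6!/19! = 1/325909584
Racah Σ t=0..6: t=0:+1/373248000 t=1:−1/1728000 t=2:+1/110592 t=3:−1/46656 t=4:+1/110592 t=5:−1/1728000 t=6:+1/373248000 = -7/1555200
⇒ 3j(6 6 6; 0 0 0)² = 400/46189, sgn -1
Racah Σ t=0..1: t=0:+1/62208000 t=1:−1/10368000 = -1/12441600
⇒ 3j(6 6 6; 0 -5 5)² = 275/16796, sgn +1
4πI² = N·(3j₀)²·(3jₘ)² = 32500/104329
I = -1·√(0.311515/4π) = -0.15744694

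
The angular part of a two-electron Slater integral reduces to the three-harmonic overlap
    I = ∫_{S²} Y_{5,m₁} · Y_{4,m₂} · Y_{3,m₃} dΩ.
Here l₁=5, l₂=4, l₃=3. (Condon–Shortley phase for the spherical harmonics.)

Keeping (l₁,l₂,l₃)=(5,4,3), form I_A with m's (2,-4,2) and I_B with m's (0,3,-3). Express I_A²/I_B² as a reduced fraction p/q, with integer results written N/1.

56/45

Shared (l₁,l₂,l₃)=(5,4,3): N and (l;000)² cancel in I_A²/I_B².
A: Δ = 6!·4!·2!/13! = 1/180180; Racah Σ t=0..0: t=0:+1/8640 = 1/8640; ⇒ 3j(5 4 3; 2 -4 2)² = 14/1287, sgn -1
B: Δ = 6!·4!·2!/13! = 1/180180; Racah Σ t=5..5: t=5:−1/5760 = -1/5760; ⇒ 3j(5 4 3; 0 3 -3)² = 5/572, sgn -1
I_A²/I_B² = (14/1287)/(5/572) = 56/45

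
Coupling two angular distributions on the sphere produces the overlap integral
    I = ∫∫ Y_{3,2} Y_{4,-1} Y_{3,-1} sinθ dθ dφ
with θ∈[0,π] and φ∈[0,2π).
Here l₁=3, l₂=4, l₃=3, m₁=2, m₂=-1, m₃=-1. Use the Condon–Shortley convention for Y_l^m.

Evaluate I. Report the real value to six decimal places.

0.145070

Rules hold: Σm=0, L=10 even, 1≤3≤7.
N = 7·9·7 = 441
Δ = 4!·2!·4!/11! = 1/34650
Racah Σ t=1..3: t=1:−1/72 t=2:+1/16 t=3:−1/72 = 5/144
⇒ 3j(3 4 3; 0 0 0)² = 2/77, sgn -1
Racah Σ t=0..1: t=0:+1/144 t=1:−1/48 = -1/72
⇒ 3j(3 4 3; 2 -1 -1)² = 16/693, sgn -1
4πI² = N·(3j₀)²·(3jₘ)² = 32/121
I = +1·√(0.264463/4π) = 0.14506992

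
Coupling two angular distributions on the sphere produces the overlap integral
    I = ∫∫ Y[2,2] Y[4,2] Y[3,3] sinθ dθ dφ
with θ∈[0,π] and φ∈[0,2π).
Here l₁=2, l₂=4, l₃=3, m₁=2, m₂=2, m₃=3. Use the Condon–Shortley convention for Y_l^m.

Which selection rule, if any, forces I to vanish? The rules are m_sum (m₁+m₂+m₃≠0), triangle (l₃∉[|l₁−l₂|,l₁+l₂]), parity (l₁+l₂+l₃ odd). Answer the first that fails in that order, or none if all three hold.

m_sum

m₁+m₂+m₃ = 2 + 2 + 3 = 7  ✗
triangle: |2−4|=2 ≤ l₃=3 ≤ 2+4=6
parity: l₁+l₂+l₃ = 9 is odd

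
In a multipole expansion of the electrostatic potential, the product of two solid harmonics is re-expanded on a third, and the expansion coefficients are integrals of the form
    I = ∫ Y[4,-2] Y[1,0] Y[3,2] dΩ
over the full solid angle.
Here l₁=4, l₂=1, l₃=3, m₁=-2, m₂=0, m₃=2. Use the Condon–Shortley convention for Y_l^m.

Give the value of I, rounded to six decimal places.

0.213244

Rules hold: Σm=0, L=8 even, 3≤3≤5.
N = 9·3·7 = 189
Δ = 2!·6!·0!/9! = 1/252
Racah Σ t=1..1: t=1:−1/36 = -1/36
⇒ 3j(4 1 3; 0 0 0)² = 4/63, sgn +1
Racah Σ t=1..1: t=1:−1/120 = -1/120
⇒ 3j(4 1 3; -2 0 2)² = 1/21, sgn +1
4πI² = N·(3j₀)²·(3jₘ)² = 4/7
I = +1·√(0.571429/4π) = 0.21324362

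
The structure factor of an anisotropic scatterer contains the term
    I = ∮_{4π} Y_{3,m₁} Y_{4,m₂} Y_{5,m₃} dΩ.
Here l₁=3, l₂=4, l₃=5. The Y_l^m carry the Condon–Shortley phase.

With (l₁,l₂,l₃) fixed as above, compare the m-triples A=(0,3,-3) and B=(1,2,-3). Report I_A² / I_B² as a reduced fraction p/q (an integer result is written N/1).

14/27

Shared (l₁,l₂,l₃)=(3,4,5): N and (l;000)² cancel in I_A²/I_B².
A: Δ = 2!·4!·6!/13! = 1/180180; Racah Σ t=1..2: t=1:−1/2880 t=2:+1/1440 = 1/2880; ⇒ 3j(3 4 5; 0 3 -3)² = 7/715, sgn +1
B: Δ = 2!·4!·6!/13! = 1/180180; Racah Σ t=0..2: t=0:+1/5760 t=1:−1/720 t=2:+1/2304 = -1/1280; ⇒ 3j(3 4 5; 1 2 -3)² = 27/1430, sgn -1
I_A²/I_B² = (7/715)/(27/1430) = 14/27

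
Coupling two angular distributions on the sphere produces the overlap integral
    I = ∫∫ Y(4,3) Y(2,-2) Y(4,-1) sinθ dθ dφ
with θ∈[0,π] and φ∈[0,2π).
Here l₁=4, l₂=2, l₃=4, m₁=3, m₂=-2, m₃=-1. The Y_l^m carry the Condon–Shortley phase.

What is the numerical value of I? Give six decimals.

0.159270

Rules hold: Σm=0, L=10 even, 2≤4≤6.
N = 9·5·9 = 405
Δ = 2!·6!·2!/11! = 1/13860
Racah Σ t=0..2: t=0:+1/192 t=1:−1/36 t=2:+1/192 = -5/288
⇒ 3j(4 2 4; 0 0 0)² = 20/693, sgn -1
Racah Σ t=0..0: t=0:+1/480 = 1/480
⇒ 3j(4 2 4; 3 -2 -1)² = 3/110, sgn -1
4πI² = N·(3j₀)²·(3jₘ)² = 270/847
I = +1·√(0.318772/4π) = 0.15927046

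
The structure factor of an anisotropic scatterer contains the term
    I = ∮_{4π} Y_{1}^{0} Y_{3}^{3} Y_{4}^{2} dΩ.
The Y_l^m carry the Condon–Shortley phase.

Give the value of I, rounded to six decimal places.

m-sum = 0 + 3 + 2 = 5 ≠ 0 ⇒ I = 0

0.000000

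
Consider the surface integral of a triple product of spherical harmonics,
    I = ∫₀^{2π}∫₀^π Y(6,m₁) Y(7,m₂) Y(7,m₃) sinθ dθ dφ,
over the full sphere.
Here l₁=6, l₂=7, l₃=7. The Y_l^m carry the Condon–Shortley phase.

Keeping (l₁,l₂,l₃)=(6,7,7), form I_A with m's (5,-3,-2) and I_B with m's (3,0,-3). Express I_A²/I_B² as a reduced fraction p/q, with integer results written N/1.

Same 6,7,7: normalisation and zero-m 3j drop out of the ratio.
A: Δ: 6! 6! 8! / 21! → 1/2444321880; sum: t=0:+1/49766400 t=1:−1/62208000 = 1/248832000; 3j²(6 7 7; 5 -3 -2) = Δ·Π!·Σ² = 21/20995  (sign -1)
B: Δ: 6! 6! 8! / 21! → 1/2444321880; sum: t=0:+1/130636800 t=1:−1/8294400 t=2:+1/4147200 t=3:−1/14929920 = 1/16329600; 3j²(6 7 7; 3 0 -3) = Δ·Π!·Σ² = 1024/138567  (sign +1)
I_A²/I_B² = (21/20995)/(1024/138567) = 693/5120

693/5120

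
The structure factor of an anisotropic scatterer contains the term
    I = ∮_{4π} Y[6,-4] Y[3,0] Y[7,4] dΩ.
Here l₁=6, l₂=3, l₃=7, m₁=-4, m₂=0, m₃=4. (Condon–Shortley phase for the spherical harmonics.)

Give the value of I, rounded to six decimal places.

-0.078810

Checks pass: Σm=0; 16 even; l₃=7∈[3,9].
(2·6+1)(2·3+1)(2·7+1) = 1365
Δ: 2! 10! 4! / 17! → 1/2042040
sum: t=0:+1/207360 t=1:−1/57600 t=2:+1/207360 = -1/129600
3j²(6 3 7; 0 0 0) = Δ·Π!·Σ² = 168/12155  (sign +1)
sum: t=0:+1/43545600 t=1:−1/1451520 t=2:+1/967680 = 1/2721600
3j²(6 3 7; -4 0 4) = Δ·Π!·Σ² = 32/7735  (sign -1)
combine: 4πI² = 1365·168/12155·32/7735 = 16128/206635
take √, sign -1: I = -0.07881037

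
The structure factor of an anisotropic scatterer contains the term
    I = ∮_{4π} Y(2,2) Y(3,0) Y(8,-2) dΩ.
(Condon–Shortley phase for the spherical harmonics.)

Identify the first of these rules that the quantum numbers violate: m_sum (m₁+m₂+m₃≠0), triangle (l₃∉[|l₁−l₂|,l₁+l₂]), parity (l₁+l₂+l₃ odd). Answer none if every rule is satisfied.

triangle

azimuthal sum: 2 + 0 − 2 = 0  ✓
1 ≤ 8 ≤ 5 (triangle on l)  ✗
L = 2 + 3 + 8 = 13 (odd)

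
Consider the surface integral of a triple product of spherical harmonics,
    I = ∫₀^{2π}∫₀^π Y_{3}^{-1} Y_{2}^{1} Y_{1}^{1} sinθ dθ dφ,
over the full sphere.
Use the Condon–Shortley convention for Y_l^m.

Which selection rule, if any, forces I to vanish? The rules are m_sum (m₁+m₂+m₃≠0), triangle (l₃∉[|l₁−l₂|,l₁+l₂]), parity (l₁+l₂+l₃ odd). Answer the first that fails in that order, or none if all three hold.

Σmᵢ = 1  ✗
l₃∈[|l₁−l₂|,l₁+l₂]=[1,5], have l₃=1
Σlᵢ = 6 ⇒ even

m_sum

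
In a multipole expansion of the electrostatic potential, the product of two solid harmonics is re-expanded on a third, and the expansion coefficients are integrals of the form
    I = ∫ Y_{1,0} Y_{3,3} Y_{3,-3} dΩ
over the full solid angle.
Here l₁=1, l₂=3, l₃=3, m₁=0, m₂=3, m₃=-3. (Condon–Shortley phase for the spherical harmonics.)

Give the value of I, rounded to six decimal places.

0.000000

l₁+l₂+l₃=7 is odd: 3j(l;000)=0 ⇒ I=0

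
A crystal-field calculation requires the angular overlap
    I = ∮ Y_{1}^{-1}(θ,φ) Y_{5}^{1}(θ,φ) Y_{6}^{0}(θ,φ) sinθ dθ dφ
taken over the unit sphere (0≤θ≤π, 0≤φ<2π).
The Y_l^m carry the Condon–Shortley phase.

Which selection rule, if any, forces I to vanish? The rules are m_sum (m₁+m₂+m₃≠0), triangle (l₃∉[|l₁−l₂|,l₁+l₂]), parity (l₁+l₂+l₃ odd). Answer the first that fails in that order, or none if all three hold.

Σmᵢ = 0  ✓
l₃∈[|l₁−l₂|,l₁+l₂]=[4,6], have l₃=6  ✓
Σlᵢ = 12 ⇒ even  ✓

none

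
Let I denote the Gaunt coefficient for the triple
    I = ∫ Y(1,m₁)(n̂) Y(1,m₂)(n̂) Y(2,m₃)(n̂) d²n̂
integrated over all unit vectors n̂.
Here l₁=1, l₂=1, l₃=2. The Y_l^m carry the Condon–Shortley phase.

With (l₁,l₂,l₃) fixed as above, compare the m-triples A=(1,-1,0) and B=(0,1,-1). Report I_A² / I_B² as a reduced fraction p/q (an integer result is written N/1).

1/3

l's match ⇒ only the (l;m) 3-j factors differ between A and B.
A: triangle coeff Δ(1,1,2) = 1/30; Σ_t [0,0]: t=0:+1/4 = 1/4; (3j)²=1/30 [(1 1 2; 1 -1 0)], sign=+1
B: triangle coeff Δ(1,1,2) = 1/30; Σ_t [0,0]: t=0:+1/2 = 1/2; (3j)²=1/10 [(1 1 2; 0 1 -1)], sign=-1
I_A²/I_B² = (1/30)/(1/10) = 1/3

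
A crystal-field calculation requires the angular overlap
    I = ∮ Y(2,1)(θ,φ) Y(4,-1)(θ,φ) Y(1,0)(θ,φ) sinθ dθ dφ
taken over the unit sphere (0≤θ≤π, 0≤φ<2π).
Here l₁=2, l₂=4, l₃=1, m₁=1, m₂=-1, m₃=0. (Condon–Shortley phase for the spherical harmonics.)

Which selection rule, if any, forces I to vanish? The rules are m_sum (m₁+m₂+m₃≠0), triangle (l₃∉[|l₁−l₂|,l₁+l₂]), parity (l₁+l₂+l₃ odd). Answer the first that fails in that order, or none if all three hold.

triangle

m₁+m₂+m₃ = 1 − 1 + 0 = 0  ✓
triangle: |2−4|=2 ≤ l₃=1 ≤ 2+4=6  ✗
parity: l₁+l₂+l₃ = 7 is odd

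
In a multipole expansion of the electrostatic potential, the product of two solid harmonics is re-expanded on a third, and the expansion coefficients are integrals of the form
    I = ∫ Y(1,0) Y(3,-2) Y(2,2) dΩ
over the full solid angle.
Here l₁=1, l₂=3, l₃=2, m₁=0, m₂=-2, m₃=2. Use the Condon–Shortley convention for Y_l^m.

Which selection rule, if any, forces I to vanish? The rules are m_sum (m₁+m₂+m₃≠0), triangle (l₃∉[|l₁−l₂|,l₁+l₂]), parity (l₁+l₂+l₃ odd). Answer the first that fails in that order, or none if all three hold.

m₁+m₂+m₃ = 0 − 2 + 2 = 0  ✓
triangle: |1−3|=2 ≤ l₃=2 ≤ 1+3=4  ✓
parity: l₁+l₂+l₃ = 6 is even  ✓

none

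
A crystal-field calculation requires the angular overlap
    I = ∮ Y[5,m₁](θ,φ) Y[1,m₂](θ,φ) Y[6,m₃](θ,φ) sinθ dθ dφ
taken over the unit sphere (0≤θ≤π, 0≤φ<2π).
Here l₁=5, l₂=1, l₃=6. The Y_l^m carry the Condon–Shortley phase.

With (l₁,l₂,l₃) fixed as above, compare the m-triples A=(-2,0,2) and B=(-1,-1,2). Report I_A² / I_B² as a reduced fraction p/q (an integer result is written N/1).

8/7

l's match ⇒ only the (l;m) 3-j factors differ between A and B.
A: triangle coeff Δ(5,1,6) = 1/858; Σ_t [0,0]: t=0:+1/30240 = 1/30240; (3j)²=16/429 [(5 1 6; -2 0 2)], sign=+1
B: triangle coeff Δ(5,1,6) = 1/858; Σ_t [0,0]: t=0:+1/34560 = 1/34560; (3j)²=14/429 [(5 1 6; -1 -1 2)], sign=+1
I_A²/I_B² = (16/429)/(14/429) = 8/7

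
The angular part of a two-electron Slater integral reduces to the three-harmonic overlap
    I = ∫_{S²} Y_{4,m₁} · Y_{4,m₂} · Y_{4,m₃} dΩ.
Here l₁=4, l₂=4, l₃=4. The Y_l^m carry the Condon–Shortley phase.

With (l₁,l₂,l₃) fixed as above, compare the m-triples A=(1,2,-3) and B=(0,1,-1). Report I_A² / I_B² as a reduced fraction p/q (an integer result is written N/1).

Same 4,4,4: normalisation and zero-m 3j drop out of the ratio.
A: Δ: 4! 4! 4! / 13! → 1/450450; sum: t=2:+1/576 t=3:−1/864 = 1/1728; 3j²(4 4 4; 1 2 -3) = Δ·Π!·Σ² = 5/1287  (sign -1)
B: Δ: 4! 4! 4! / 13! → 1/450450; sum: t=1:−1/864 t=2:+1/96 t=3:−1/144 t=4:+1/3456 = 1/384; 3j²(4 4 4; 0 1 -1) = Δ·Π!·Σ² = 9/2002  (sign -1)
I_A²/I_B² = (5/1287)/(9/2002) = 70/81

70/81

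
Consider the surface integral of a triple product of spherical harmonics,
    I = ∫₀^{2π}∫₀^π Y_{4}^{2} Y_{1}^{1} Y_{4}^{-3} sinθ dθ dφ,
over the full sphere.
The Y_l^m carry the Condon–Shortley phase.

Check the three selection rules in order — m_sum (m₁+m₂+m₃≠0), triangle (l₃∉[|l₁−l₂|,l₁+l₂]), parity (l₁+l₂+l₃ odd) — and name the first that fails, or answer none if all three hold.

Σmᵢ = 0  ✓
l₃∈[|l₁−l₂|,l₁+l₂]=[3,5], have l₃=4  ✓
Σlᵢ = 9 ⇒ odd  ✗

parity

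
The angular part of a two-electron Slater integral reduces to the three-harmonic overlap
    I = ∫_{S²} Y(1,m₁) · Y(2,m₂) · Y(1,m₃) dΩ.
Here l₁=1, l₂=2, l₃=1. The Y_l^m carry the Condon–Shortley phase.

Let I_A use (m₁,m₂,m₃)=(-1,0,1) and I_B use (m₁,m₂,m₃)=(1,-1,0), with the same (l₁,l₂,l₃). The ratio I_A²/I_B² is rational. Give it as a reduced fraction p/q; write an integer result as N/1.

Same 1,2,1: normalisation and zero-m 3j drop out of the ratio.
A: Δ: 2! 0! 2! / 5! → 1/30; sum: t=2:+1/4 = 1/4; 3j²(1 2 1; -1 0 1) = Δ·Π!·Σ² = 1/30  (sign +1)
B: Δ: 2! 0! 2! / 5! → 1/30; sum: t=0:+1/2 = 1/2; 3j²(1 2 1; 1 -1 0) = Δ·Π!·Σ² = 1/10  (sign -1)
I_A²/I_B² = (1/30)/(1/10) = 1/3

1/3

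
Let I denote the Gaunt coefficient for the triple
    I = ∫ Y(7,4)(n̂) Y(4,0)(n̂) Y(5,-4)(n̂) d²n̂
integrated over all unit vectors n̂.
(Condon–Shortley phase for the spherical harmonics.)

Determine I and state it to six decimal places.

-0.153174

Checks pass: Σm=0; 16 even; l₃=5∈[3,11].
(2·7+1)(2·4+1)(2·5+1) = 1485
Δ: 6! 8! 2! / 17! → 1/6126120
sum: t=2:+1/69120 t=3:−1/20736 t=4:+1/69120 = -1/51840
3j²(7 4 5; 0 0 0) = Δ·Π!·Σ² = 280/21879  (sign +1)
sum: t=2:+1/483840 t=3:−1/1451520 = 1/725760
3j²(7 4 5; 4 0 -4) = Δ·Π!·Σ² = 24/1547  (sign -1)
combine: 4πI² = 1485·280/21879·24/1547 = 14400/48841
take √, sign -1: I = -0.15317364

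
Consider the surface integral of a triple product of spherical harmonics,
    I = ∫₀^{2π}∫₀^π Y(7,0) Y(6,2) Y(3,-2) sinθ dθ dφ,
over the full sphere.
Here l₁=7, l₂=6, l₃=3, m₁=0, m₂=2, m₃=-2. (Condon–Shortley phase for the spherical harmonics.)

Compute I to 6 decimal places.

-0.160413

m-sum 0 ✓  L=16 even ✓  1≤3≤13 ✓
Π(2lᵢ+1) = 15×13×7 = 1365
triangle coeff Δ(7,6,3) = 1/2042040
Σ_t [4,6]: t=4:+1/207360 t=5:−1/57600 t=6:+1/207360 = -1/129600
(3j)²=168/12155 [(7 6 3; 0 0 0)], sign=+1
Σ_t [6,7]: t=6:+1/207360 t=7:−1/725760 = 1/290304
(3j)²=125/7293 [(7 6 3; 0 2 -2)], sign=-1
⇒ 4πI² = 147000/454597
I = (-1)√(147000/454597/(4π)) = -0.16041333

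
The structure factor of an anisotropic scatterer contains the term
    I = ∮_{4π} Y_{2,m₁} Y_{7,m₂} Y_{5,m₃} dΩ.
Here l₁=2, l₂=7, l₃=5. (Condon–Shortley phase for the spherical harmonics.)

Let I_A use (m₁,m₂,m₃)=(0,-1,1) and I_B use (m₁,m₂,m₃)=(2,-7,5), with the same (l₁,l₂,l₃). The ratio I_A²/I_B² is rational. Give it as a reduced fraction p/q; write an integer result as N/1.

l's match ⇒ only the (l;m) 3-j factors differ between A and B.
A: triangle coeff Δ(2,7,5) = 1/15015; Σ_t [2,2]: t=2:+1/69120 = 1/69120; (3j)²=4/143 [(2 7 5; 0 -1 1)], sign=+1
B: triangle coeff Δ(2,7,5) = 1/15015; Σ_t [0,0]: t=0:+1/87091200 = 1/87091200; (3j)²=1/15 [(2 7 5; 2 -7 5)], sign=+1
I_A²/I_B² = (4/143)/(1/15) = 60/143

60/143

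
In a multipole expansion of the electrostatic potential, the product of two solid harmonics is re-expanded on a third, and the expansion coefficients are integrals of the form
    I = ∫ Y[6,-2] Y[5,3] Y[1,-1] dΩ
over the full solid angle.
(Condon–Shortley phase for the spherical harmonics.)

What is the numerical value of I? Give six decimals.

Rules hold: Σm=0, L=12 even, 1≤1≤11.
N = 13·11·3 = 429
Δ = 10!·2!·0!/13! = 1/858
Racah Σ t=5..5: t=5:−1/14400 = -1/14400
⇒ 3j(6 5 1; 0 0 0)² = 6/143, sgn +1
Racah Σ t=8..8: t=8:+1/161280 = 1/161280
⇒ 3j(6 5 1; -2 3 -1)² = 1/143, sgn +1
4πI² = N·(3j₀)²·(3jₘ)² = 18/143
I = +1·√(0.125874/4π) = 0.10008369

0.100084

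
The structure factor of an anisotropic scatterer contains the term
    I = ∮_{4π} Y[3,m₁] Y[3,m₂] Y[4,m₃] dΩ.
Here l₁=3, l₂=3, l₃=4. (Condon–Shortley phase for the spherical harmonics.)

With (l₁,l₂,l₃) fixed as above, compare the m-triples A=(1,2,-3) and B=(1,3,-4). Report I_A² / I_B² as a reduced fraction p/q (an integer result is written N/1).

1/3

Shared (l₁,l₂,l₃)=(3,3,4): N and (l;000)² cancel in I_A²/I_B².
A: Δ = 2!·4!·4!/11! = 1/34650; Racah Σ t=1..2: t=1:−1/144 t=2:+1/288 = -1/288; ⇒ 3j(3 3 4; 1 2 -3)² = 1/99, sgn +1
B: Δ = 2!·4!·4!/11! = 1/34650; Racah Σ t=2..2: t=2:+1/1152 = 1/1152; ⇒ 3j(3 3 4; 1 3 -4)² = 1/33, sgn +1
I_A²/I_B² = (1/99)/(1/33) = 1/3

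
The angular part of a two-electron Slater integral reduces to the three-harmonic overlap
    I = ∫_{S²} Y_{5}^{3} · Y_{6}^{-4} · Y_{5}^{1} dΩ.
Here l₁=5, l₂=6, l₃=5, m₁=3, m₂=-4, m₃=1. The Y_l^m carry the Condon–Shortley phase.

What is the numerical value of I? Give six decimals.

Checks pass: Σm=0; 16 even; l₃=5∈[1,11].
(2·5+1)(2·6+1)(2·5+1) = 1573
Δ: 6! 4! 6! / 17! → 1/28588560
sum: t=1:−1/345600 t=2:+1/13824 t=3:−1/5184 t=4:+1/13824 t=5:−1/345600 = -7/129600
3j²(5 6 5; 0 0 0) = Δ·Π!·Σ² = 80/7293  (sign +1)
sum: t=0:+1/138240 t=1:−1/86400 t=2:+1/829440 = -13/4147200
3j²(5 6 5; 3 -4 1) = Δ·Π!·Σ² = 13/3740  (sign -1)
combine: 4πI² = 1573·80/7293·13/3740 = 52/867
take √, sign -1: I = -0.06908555

-0.069086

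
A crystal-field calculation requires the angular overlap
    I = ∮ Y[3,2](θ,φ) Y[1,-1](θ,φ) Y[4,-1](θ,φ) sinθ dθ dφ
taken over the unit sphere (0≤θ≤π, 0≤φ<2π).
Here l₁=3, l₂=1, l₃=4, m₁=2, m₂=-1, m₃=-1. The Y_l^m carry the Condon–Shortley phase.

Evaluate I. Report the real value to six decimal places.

-0.106622

Rules hold: Σm=0, L=8 even, 2≤4≤4.
N = 7·3·9 = 189
Δ = 0!·6!·2!/9! = 1/252
Racah Σ t=0..0: t=0:+1/36 = 1/36
⇒ 3j(3 1 4; 0 0 0)² = 4/63, sgn +1
Racah Σ t=0..0: t=0:+1/240 = 1/240
⇒ 3j(3 1 4; 2 -1 -1)² = 1/84, sgn -1
4πI² = N·(3j₀)²·(3jₘ)² = 1/7
I = -1·√(0.142857/4π) = -0.10662181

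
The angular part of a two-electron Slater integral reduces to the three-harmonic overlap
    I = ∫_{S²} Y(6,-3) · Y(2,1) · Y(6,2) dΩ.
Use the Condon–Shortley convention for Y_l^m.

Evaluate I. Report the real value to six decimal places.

m-sum 0 ✓  L=14 even ✓  4≤6≤8 ✓
Π(2lᵢ+1) = 13×5×13 = 845
triangle coeff Δ(6,2,6) = 1/90090
Σ_t [0,2]: t=0:+1/69120 t=1:−1/14400 t=2:+1/69120 = -7/172800
(3j)²=14/715 [(6 2 6; 0 0 0)], sign=-1
Σ_t [1,2]: t=1:−1/161280 t=2:+1/60480 = 1/96768
(3j)²=15/1001 [(6 2 6; -3 1 2)], sign=+1
⇒ 4πI² = 30/121
I = (-1)√(30/121/(4π)) = -0.14046335

-0.140463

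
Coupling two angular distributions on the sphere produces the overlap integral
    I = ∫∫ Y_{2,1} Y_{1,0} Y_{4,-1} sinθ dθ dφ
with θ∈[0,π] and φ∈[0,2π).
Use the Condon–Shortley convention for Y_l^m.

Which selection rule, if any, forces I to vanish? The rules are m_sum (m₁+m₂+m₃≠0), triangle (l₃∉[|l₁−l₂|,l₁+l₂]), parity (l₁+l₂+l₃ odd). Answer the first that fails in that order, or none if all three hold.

triangle

azimuthal sum: 1 + 0 − 1 = 0  ✓
1 ≤ 4 ≤ 3 (triangle on l)  ✗
L = 2 + 1 + 4 = 7 (odd)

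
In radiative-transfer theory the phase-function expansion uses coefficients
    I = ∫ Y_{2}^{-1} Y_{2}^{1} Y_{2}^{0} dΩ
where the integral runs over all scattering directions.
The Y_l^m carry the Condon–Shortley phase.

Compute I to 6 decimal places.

-0.090112

m-sum 0 ✓  L=6 even ✓  0≤2≤4 ✓
Π(2lᵢ+1) = 5×5×5 = 125
triangle coeff Δ(2,2,2) = 1/630
Σ_t [0,2]: t=0:+1/8 t=1:−1/1 t=2:+1/8 = -3/4
(3j)²=2/35 [(2 2 2; 0 0 0)], sign=-1
Σ_t [1,2]: t=1:−1/4 t=2:+1/2 = 1/4
(3j)²=1/70 [(2 2 2; -1 1 0)], sign=+1
⇒ 4πI² = 5/49
I = (-1)√(5/49/(4π)) = -0.09011188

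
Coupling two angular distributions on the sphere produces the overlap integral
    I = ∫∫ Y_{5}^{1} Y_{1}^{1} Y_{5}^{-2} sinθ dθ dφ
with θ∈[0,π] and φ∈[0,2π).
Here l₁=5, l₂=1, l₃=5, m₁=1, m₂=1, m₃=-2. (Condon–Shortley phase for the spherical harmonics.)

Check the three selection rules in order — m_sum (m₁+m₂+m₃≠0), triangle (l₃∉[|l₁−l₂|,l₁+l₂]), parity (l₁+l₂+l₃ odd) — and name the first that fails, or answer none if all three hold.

parity

Σmᵢ = 0  ✓
l₃∈[|l₁−l₂|,l₁+l₂]=[4,6], have l₃=5  ✓
Σlᵢ = 11 ⇒ odd  ✗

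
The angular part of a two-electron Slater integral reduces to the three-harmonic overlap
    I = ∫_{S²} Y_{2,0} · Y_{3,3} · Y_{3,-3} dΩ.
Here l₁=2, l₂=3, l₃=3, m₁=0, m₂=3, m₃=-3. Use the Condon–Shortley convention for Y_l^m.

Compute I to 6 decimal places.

0.210261

m-sum 0 ✓  L=8 even ✓  1≤3≤5 ✓
Π(2lᵢ+1) = 5×7×7 = 245
triangle coeff Δ(2,3,3) = 1/3780
Σ_t [0,2]: t=0:+1/24 t=1:−1/4 t=2:+1/24 = -1/6
(3j)²=4/105 [(2 3 3; 0 0 0)], sign=+1
Σ_t [2,2]: t=2:+1/96 = 1/96
(3j)²=5/84 [(2 3 3; 0 3 -3)], sign=+1
⇒ 4πI² = 5/9
I = (+1)√(5/9/(4π)) = 0.21026104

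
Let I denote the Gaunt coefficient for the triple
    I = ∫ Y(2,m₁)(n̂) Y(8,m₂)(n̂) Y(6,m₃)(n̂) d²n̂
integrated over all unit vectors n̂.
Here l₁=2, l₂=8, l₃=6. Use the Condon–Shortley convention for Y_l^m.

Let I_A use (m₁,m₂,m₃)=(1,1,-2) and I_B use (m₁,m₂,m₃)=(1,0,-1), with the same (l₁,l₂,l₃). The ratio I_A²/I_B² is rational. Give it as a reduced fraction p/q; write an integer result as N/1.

l's match ⇒ only the (l;m) 3-j factors differ between A and B.
A: triangle coeff Δ(2,8,6) = 1/30940; Σ_t [1,1]: t=1:−1/5806080 = -1/5806080; (3j)²=9/884 [(2 8 6; 1 1 -2)], sign=-1
B: triangle coeff Δ(2,8,6) = 1/30940; Σ_t [1,1]: t=1:−1/3628800 = -1/3628800; (3j)²=16/1105 [(2 8 6; 1 0 -1)], sign=+1
I_A²/I_B² = (9/884)/(16/1105) = 45/64

45/64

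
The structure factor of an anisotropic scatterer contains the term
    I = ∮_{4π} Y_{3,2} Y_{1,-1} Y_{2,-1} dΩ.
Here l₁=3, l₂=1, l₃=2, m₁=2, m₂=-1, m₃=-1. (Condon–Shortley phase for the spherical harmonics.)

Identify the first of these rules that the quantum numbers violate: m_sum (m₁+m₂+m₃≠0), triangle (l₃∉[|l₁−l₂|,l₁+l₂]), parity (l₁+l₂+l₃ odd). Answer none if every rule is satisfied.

none

azimuthal sum: 2 − 1 − 1 = 0  ✓
2 ≤ 2 ≤ 4 (triangle on l)  ✓
L = 3 + 1 + 2 = 6 (even)  ✓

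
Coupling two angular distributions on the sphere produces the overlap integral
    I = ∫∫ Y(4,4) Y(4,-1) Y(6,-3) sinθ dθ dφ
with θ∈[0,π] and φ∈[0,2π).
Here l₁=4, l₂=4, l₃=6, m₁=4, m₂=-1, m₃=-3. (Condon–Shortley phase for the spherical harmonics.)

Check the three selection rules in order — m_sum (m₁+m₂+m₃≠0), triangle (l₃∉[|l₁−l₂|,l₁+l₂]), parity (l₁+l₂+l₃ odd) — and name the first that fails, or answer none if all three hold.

azimuthal sum: 4 − 1 − 3 = 0  ✓
0 ≤ 6 ≤ 8 (triangle on l)  ✓
L = 4 + 4 + 6 = 14 (even)  ✓

none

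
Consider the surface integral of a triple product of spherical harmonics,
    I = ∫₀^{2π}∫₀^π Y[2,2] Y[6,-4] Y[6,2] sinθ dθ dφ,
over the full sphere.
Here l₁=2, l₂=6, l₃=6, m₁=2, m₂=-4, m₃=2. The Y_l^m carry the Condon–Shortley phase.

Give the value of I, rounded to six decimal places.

-0.153870

Checks pass: Σm=0; 14 even; l₃=6∈[4,8].
(2·2+1)(2·6+1)(2·6+1) = 845
Δ: 2! 2! 10! / 15! → 1/90090
sum: t=0:+1/69120 t=1:−1/14400 t=2:+1/69120 = -7/172800
3j²(2 6 6; 0 0 0) = Δ·Π!·Σ² = 14/715  (sign -1)
sum: t=0:+1/322560 = 1/322560
3j²(2 6 6; 2 -4 2) = Δ·Π!·Σ² = 18/1001  (sign +1)
combine: 4πI² = 845·14/715·18/1001 = 36/121
take √, sign -1: I = -0.15386989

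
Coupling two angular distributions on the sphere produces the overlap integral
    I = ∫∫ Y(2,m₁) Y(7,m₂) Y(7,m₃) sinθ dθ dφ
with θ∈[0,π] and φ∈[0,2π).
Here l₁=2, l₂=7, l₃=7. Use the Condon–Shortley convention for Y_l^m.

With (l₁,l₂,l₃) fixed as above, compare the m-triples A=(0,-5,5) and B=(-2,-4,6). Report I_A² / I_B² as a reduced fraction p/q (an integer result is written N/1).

Shared (l₁,l₂,l₃)=(2,7,7): N and (l;000)² cancel in I_A²/I_B².
A: Δ = 2!·2!·12!/17! = 1/185640; Racah Σ t=0..2: t=0:+1/29030400 t=1:−1/39916800 t=2:+1/1916006400 = 19/1916006400; ⇒ 3j(2 7 7; 0 -5 5)² = 361/185640, sgn +1
B: Δ = 2!·2!·12!/17! = 1/185640; Racah Σ t=2..2: t=2:+1/159667200 = 1/159667200; ⇒ 3j(2 7 7; -2 -4 6)² = 9/1190, sgn -1
I_A²/I_B² = (361/185640)/(9/1190) = 361/1404

361/1404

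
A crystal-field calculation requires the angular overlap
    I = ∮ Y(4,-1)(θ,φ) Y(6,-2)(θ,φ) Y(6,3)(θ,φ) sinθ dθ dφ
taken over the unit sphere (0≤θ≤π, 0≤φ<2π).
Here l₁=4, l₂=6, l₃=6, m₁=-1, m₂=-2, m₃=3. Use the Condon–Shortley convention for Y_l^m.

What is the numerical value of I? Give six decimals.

-0.131554

Rules hold: Σm=0, L=16 even, 2≤6≤10.
N = 9·13·13 = 1521
Δ = 4!·4!·8!/17! = 1/15315300
Racah Σ t=0..4: t=0:+1/829440 t=1:−1/25920 t=2:+1/9216 t=3:−1/25920 t=4:+1/829440 = 7/207360
⇒ 3j(4 6 6; 0 0 0)² = 28/2431, sgn +1
Racah Σ t=1..4: t=1:−1/103680 t=2:+1/34560 t=3:−1/120960 t=4:+1/5806080 = 13/1161216
⇒ 3j(4 6 6; -1 -2 3)² = 65/5236, sgn -1
4πI² = N·(3j₀)²·(3jₘ)² = 7605/34969
I = -1·√(0.217478/4π) = -0.13155370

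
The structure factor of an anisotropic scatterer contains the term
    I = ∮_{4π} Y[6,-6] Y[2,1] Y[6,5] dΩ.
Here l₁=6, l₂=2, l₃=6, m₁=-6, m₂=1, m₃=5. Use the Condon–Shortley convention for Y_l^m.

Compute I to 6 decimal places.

m-sum 0 ✓  L=14 even ✓  4≤6≤8 ✓
Π(2lᵢ+1) = 13×5×13 = 845
triangle coeff Δ(6,2,6) = 1/90090
Σ_t [0,2]: t=0:+1/69120 t=1:−1/14400 t=2:+1/69120 = -7/172800
(3j)²=14/715 [(6 2 6; 0 0 0)], sign=-1
Σ_t [2,2]: t=2:+1/7257600 = 1/7257600
(3j)²=11/455 [(6 2 6; -6 1 5)], sign=-1
⇒ 4πI² = 2/5
I = (+1)√(2/5/(4π)) = 0.17841241

0.178412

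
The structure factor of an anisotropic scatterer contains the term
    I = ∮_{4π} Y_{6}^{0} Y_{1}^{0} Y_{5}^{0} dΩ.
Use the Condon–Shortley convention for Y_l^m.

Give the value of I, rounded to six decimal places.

Rules hold: Σm=0, L=12 even, 5≤5≤7.
N = 13·3·11 = 429
Δ = 2!·10!·0!/13! = 1/858
Racah Σ t=1..1: t=1:−1/14400 = -1/14400
⇒ 3j(6 1 5; 0 0 0)² = 6/143, sgn +1
(m-triple is (0,0,0) — same symbol as above.)
4πI² = N·(3j₀)²·(3jₘ)² = 108/143
I = +1·√(0.755245/4π) = 0.24515397

0.245154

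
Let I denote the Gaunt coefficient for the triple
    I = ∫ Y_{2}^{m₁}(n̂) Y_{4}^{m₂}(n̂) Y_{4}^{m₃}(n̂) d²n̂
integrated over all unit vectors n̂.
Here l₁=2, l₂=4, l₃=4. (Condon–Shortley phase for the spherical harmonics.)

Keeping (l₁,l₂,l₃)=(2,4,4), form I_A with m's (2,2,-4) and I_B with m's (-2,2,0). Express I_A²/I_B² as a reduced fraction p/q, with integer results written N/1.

Shared (l₁,l₂,l₃)=(2,4,4): N and (l;000)² cancel in I_A²/I_B².
A: Δ = 2!·2!·6!/11! = 1/13860; Racah Σ t=0..0: t=0:+1/2880 = 1/2880; ⇒ 3j(2 4 4; 2 2 -4)² = 2/165, sgn +1
B: Δ = 2!·2!·6!/11! = 1/13860; Racah Σ t=2..2: t=2:+1/192 = 1/192; ⇒ 3j(2 4 4; -2 2 0)² = 3/77, sgn +1
I_A²/I_B² = (2/165)/(3/77) = 14/45

14/45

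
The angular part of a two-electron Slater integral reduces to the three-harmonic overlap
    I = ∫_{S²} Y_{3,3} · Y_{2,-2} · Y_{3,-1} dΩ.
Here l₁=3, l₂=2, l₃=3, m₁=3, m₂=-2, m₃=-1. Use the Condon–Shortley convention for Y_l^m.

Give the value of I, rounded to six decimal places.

Rules hold: Σm=0, L=8 even, 1≤3≤5.
N = 7·5·7 = 245
Δ = 2!·4!·2!/9! = 1/3780
Racah Σ t=0..2: t=0:+1/24 t=1:−1/4 t=2:+1/24 = -1/6
⇒ 3j(3 2 3; 0 0 0)² = 4/105, sgn +1
Racah Σ t=0..0: t=0:+1/96 = 1/96
⇒ 3j(3 2 3; 3 -2 -1)² = 1/42, sgn +1
4πI² = N·(3j₀)²·(3jₘ)² = 2/9
I = +1·√(0.222222/4π) = 0.13298076

0.132981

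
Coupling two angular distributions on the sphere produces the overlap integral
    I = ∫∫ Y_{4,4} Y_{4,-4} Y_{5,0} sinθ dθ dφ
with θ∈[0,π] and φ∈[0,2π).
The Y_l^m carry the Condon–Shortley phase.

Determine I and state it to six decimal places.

l₁+l₂+l₃=13 is odd: 3j(l;000)=0 ⇒ I=0

0.000000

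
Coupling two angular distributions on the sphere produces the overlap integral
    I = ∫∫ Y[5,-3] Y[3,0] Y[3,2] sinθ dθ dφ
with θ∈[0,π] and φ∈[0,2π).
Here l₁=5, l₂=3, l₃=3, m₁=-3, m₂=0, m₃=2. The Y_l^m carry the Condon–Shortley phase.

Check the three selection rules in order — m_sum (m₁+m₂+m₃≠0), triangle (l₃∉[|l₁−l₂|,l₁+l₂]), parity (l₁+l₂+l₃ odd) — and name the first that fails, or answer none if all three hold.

m₁+m₂+m₃ = -3 + 0 + 2 = -1  ✗
triangle: |5−3|=2 ≤ l₃=3 ≤ 5+3=8
parity: l₁+l₂+l₃ = 11 is odd

m_sum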